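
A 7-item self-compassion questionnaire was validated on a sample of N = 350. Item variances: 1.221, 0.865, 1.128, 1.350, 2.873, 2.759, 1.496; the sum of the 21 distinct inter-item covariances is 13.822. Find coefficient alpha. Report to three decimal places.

α = 0.820

sum of item variances = 1.221 + 0.865 + 1.128 + 1.350 + 2.873 + 2.759 + 1.496 = 11.692
Sum of distinct covariances = 13.822
σ²_T = sum of item variances + 2·Σcov = 11.692 + 2 × 13.822 = 39.336
α = (7/6)·(1 − 11.692/39.336) = 0.820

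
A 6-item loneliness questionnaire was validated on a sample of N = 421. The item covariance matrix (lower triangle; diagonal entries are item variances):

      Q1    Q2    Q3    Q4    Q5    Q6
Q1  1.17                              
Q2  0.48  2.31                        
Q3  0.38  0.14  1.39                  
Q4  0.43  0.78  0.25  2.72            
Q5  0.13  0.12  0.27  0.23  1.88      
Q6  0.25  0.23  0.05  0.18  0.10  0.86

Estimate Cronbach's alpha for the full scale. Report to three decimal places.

Cronbach's alpha = 0.525

Σσ²ᵢ = 1.17 + 2.31 + 1.39 + 2.72 + 1.88 + 0.86 = 10.33
Σ_{i<j} σ_ij = 4.02
total variance = 10.33 + 2 × 4.02 = 18.37
α = (k/(k−1))·(1 − Σσ²ᵢ/total variance) = (6/5)·(1 − 10.33/18.37) = 0.525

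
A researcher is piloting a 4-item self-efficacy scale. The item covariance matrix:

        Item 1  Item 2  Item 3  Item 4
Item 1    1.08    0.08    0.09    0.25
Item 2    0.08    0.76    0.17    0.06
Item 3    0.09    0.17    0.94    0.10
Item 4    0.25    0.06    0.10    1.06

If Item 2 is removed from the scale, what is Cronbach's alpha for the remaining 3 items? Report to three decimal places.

Remaining items: Item 1, Item 3, Item 4 (k = 3).
Σσ²ᵢ = 1.08 + 0.94 + 1.06 = 3.08
σ²_T = 3.08 + 2 × 0.44 = 3.96
α (item deleted) = (3/2)·(1 − 3.08/3.96) = 0.333

α = 0.333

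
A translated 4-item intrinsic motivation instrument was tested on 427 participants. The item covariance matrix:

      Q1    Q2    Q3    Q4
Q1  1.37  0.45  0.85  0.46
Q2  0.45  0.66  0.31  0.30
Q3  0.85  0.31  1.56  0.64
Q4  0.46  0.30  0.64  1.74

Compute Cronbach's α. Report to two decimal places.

α = 0.71

Σσ²ᵢ = 1.37 + 0.66 + 1.56 + 1.74 = 5.33
Σ_{i<j} σ_ij = 3.01
σ²_total = 5.33 + 2 × 3.01 = 11.35
α = (k/(k−1))·(1 − Σσ²ᵢ/σ²_total) = (4/3)·(1 − 5.33/11.35) = 0.71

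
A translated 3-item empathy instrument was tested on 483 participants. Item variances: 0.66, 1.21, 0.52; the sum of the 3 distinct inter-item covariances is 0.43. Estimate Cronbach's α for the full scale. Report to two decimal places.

α = 0.40

ΣVar(i) = 0.66 + 1.21 + 0.52 = 2.39
Sum of distinct covariances = 0.43
Var(T) = ΣVar(i) + 2·Σcov = 2.39 + 2 × 0.43 = 3.25
α = (3/2)·(1 − 2.39/3.25) = 0.40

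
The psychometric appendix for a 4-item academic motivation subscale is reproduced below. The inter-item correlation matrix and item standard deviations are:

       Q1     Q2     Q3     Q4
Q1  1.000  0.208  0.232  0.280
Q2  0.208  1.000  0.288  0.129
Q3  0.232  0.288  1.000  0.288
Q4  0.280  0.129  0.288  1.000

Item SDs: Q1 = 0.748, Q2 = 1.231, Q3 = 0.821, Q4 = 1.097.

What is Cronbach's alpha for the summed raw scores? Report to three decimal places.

Σσ²ᵢ = 0.748² + 1.231² + 0.821² + 1.097² = 3.9523
Covariances σ_ij = r_ij · s_i · s_j:
  σ(Q1,Q2) = 0.208 × 0.748 × 1.231 = 0.1915
  σ(Q1,Q3) = 0.232 × 0.748 × 0.821 = 0.1425
  σ(Q1,Q4) = 0.280 × 0.748 × 1.097 = 0.2298
  σ(Q2,Q3) = 0.288 × 1.231 × 0.821 = 0.2911
  σ(Q2,Q4) = 0.129 × 1.231 × 1.097 = 0.1742
  σ(Q3,Q4) = 0.288 × 0.821 × 1.097 = 0.2594
σ²_T = Σσ²ᵢ + 2·Σσ_ij = 3.9523 + 2 × 1.2885 = 6.5293
α = (4/3)·(1 − 3.9523/6.5293) = 0.526

Cronbach's alpha = 0.526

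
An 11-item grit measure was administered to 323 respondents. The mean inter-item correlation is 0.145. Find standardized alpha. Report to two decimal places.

standardized alpha = 0.65

Standardized α = k·r̄ / (1 + (k−1)·r̄) = 11 × 0.145 / (1 + 10 × 0.145)
  = 1.5950 / 2.4500 = 0.65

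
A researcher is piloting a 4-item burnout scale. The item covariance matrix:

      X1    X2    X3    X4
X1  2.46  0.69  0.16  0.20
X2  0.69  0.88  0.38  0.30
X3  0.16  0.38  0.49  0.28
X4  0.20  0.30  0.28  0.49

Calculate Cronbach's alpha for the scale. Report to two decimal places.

ΣVar(i) = 2.46 + 0.88 + 0.49 + 0.49 = 4.32
Σ_{i<j} σ_ij = 2.01
total variance = 4.32 + 2 × 2.01 = 8.34
α = (k/(k−1))·(1 − ΣVar(i)/total variance) = (4/3)·(1 − 4.32/8.34) = 0.64

α = 0.64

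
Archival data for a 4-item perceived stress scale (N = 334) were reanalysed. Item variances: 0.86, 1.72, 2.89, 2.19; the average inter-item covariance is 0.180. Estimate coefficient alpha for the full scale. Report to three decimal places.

sum of item variances = 0.86 + 1.72 + 2.89 + 2.19 = 7.66
Sum of the 6 distinct covariances = 6 × 0.180 = 1.080
Var(T) = sum of item variances + 2·Σcov = 7.66 + 2 × 1.080 = 9.820
α = (4/3)·(1 − 7.66/9.820) = 0.293

α = 0.293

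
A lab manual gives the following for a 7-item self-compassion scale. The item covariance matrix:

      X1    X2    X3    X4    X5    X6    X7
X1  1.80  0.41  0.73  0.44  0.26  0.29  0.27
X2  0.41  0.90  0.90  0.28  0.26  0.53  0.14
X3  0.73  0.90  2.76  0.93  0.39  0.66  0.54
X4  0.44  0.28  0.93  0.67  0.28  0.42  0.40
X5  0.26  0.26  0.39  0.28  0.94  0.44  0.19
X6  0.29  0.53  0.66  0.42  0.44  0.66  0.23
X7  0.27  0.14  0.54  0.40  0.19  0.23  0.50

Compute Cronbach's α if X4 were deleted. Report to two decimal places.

Remaining items: X1, X2, X3, X5, X6, X7 (k = 6).
ΣVar(i) = 1.80 + 0.90 + 2.76 + 0.94 + 0.66 + 0.50 = 7.56
total variance = 7.56 + 2 × 6.24 = 20.04
α (item deleted) = (6/5)·(1 − 7.56/20.04) = 0.75

Cronbach's α = 0.75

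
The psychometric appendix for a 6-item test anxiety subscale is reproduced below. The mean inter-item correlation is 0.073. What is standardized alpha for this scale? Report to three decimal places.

standardized alpha = 0.321

Standardized α = k·r̄ / (1 + (k−1)·r̄) = 6 × 0.073 / (1 + 5 × 0.073)
  = 0.4380 / 1.3650 = 0.321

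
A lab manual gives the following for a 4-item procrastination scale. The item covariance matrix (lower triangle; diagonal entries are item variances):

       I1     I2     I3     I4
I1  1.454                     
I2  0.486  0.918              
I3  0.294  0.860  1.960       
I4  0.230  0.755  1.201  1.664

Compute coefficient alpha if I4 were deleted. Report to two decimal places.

coefficient alpha = 0.65

Remaining items: I1, I2, I3 (k = 3).
Σσᵢ² = 1.454 + 0.918 + 1.960 = 4.332
σ²_T = 4.332 + 2 × 1.640 = 7.612
α (item deleted) = (3/2)·(1 − 4.332/7.612) = 0.65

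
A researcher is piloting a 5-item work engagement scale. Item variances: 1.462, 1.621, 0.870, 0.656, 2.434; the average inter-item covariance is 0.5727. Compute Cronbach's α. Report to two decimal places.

sum of item variances = 1.462 + 1.621 + 0.870 + 0.656 + 2.434 = 7.043
Sum of the 10 distinct covariances = 10 × 0.5727 = 5.7270
Var(T) = sum of item variances + 2·Σcov = 7.043 + 2 × 5.7270 = 18.4970
α = (5/4)·(1 − 7.043/18.4970) = 0.77

Cronbach's α = 0.77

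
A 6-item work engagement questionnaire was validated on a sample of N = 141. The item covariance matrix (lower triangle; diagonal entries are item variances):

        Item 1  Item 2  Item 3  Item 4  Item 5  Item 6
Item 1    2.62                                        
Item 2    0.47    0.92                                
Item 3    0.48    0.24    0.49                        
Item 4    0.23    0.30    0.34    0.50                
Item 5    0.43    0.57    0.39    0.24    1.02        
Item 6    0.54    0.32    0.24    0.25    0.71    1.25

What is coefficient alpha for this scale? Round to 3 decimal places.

Σσᵢ² = 2.62 + 0.92 + 0.49 + 0.50 + 1.02 + 1.25 = 6.80
Sum of the distinct covariances = 5.75
σ²_total = 6.80 + 2 × 5.75 = 18.30
α = (k/(k−1))·(1 − Σσᵢ²/σ²_total) = (6/5)·(1 − 6.80/18.30) = 0.754

α = 0.754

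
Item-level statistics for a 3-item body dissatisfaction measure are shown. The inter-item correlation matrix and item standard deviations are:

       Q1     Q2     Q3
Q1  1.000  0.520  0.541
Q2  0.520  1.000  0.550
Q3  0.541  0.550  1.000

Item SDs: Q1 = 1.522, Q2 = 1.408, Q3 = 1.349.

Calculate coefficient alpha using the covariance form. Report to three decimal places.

Σσ²ᵢ = 1.522² + 1.408² + 1.349² = 6.1187
Covariances σ_ij = r_ij · s_i · s_j:
  σ(Q1,Q2) = 0.520 × 1.522 × 1.408 = 1.1143
  σ(Q1,Q3) = 0.541 × 1.522 × 1.349 = 1.1108
  σ(Q2,Q3) = 0.550 × 1.408 × 1.349 = 1.0447
σ²_T = Σσ²ᵢ + 2·Σσ_ij = 6.1187 + 2 × 3.2698 = 12.6583
α = (3/2)·(1 − 6.1187/12.6583) = 0.775

α = 0.775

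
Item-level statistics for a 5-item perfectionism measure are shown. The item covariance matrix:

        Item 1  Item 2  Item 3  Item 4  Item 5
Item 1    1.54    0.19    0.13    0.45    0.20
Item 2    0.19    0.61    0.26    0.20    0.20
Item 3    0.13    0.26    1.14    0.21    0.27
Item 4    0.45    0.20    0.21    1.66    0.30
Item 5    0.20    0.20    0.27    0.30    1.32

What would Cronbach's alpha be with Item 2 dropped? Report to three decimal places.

Remaining items: Item 1, Item 3, Item 4, Item 5 (k = 4).
Σσᵢ² = 1.54 + 1.14 + 1.66 + 1.32 = 5.66
σ²_total = 5.66 + 2 × 1.56 = 8.78
α (item deleted) = (4/3)·(1 − 5.66/8.78) = 0.474

Cronbach's alpha = 0.474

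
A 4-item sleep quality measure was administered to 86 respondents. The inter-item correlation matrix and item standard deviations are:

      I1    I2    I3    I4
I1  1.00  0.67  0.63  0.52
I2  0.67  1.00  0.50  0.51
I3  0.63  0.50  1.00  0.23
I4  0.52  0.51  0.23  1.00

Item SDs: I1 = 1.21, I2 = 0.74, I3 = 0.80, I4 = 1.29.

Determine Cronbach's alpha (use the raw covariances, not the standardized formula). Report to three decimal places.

Σσ²ᵢ = 1.21² + 0.74² + 0.80² + 1.29² = 4.3158
Covariances σ_ij = r_ij · s_i · s_j:
  σ(I1,I2) = 0.67 × 1.21 × 0.74 = 0.5999
  σ(I1,I3) = 0.63 × 1.21 × 0.80 = 0.6098
  σ(I1,I4) = 0.52 × 1.21 × 1.29 = 0.8117
  σ(I2,I3) = 0.50 × 0.74 × 0.80 = 0.2960
  σ(I2,I4) = 0.51 × 0.74 × 1.29 = 0.4868
  σ(I3,I4) = 0.23 × 0.80 × 1.29 = 0.2374
σ²_T = Σσ²ᵢ + 2·Σσ_ij = 4.3158 + 2 × 3.0416 = 10.3990
α = (4/3)·(1 − 4.3158/10.3990) = 0.780

Cronbach's alpha = 0.780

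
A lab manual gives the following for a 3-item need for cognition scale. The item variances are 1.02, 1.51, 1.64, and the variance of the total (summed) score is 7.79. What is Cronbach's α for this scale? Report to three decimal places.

α = 0.697

Σσᵢ² = 1.02 + 1.51 + 1.64 = 4.17
α = (k/(k−1))·(1 − Σσᵢ²/σ²_T) = (3/2)·(1 − 4.17/7.79) = 0.697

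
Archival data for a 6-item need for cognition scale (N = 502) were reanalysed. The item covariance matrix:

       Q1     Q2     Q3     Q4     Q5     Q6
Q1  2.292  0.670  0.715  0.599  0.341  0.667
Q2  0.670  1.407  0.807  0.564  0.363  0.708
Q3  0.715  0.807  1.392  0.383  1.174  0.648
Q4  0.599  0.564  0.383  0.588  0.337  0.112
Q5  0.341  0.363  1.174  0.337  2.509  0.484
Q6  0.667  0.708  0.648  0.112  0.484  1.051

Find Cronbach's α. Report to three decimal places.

sum of item variances = 2.292 + 1.407 + 1.392 + 0.588 + 2.509 + 1.051 = 9.239
Sum of off-diagonal covariances = 8.572
σ²_total = 9.239 + 2 × 8.572 = 26.383
α = (k/(k−1))·(1 − sum of item variances/σ²_total) = (6/5)·(1 − 9.239/26.383) = 0.780

Cronbach's α = 0.780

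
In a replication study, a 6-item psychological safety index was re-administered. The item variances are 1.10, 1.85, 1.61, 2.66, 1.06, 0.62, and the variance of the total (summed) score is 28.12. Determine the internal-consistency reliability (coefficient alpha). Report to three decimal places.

α = 0.820

sum of item variances = 1.10 + 1.85 + 1.61 + 2.66 + 1.06 + 0.62 = 8.90
α = (k/(k−1))·(1 − sum of item variances/total variance) = (6/5)·(1 − 8.90/28.12) = 0.820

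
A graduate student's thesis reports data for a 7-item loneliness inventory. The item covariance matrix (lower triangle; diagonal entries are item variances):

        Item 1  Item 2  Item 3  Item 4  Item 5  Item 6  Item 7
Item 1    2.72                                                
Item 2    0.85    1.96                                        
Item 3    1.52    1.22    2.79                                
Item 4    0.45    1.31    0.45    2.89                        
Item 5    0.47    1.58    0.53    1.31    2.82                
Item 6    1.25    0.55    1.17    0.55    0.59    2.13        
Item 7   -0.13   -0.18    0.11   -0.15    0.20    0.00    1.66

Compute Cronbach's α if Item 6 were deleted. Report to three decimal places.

Remaining items: Item 1, Item 2, Item 3, Item 4, Item 5, Item 7 (k = 6).
ΣVar(i) = 2.72 + 1.96 + 2.79 + 2.89 + 2.82 + 1.66 = 14.84
σ²_T = 14.84 + 2 × 9.54 = 33.92
α (item deleted) = (6/5)·(1 − 14.84/33.92) = 0.675

α = 0.675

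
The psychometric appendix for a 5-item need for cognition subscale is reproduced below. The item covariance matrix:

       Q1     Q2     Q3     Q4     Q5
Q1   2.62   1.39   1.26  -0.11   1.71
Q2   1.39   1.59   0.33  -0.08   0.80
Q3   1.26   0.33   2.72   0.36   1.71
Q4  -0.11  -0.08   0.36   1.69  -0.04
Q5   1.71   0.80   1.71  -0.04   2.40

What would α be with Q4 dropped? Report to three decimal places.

α = 0.809

Remaining items: Q1, Q2, Q3, Q5 (k = 4).
ΣVar(i) = 2.62 + 1.59 + 2.72 + 2.40 = 9.33
Var(T) = 9.33 + 2 × 7.20 = 23.73
α (item deleted) = (4/3)·(1 − 9.33/23.73) = 0.809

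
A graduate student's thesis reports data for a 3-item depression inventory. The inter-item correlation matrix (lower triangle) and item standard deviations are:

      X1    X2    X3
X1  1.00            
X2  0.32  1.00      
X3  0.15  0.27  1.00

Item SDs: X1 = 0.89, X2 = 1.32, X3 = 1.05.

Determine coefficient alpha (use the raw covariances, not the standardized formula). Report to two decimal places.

coefficient alpha = 0.49

Σσ²ᵢ = 0.89² + 1.32² + 1.05² = 3.6370
Covariances σ_ij = r_ij · s_i · s_j:
  σ(X1,X2) = 0.32 × 0.89 × 1.32 = 0.3759
  σ(X1,X3) = 0.15 × 0.89 × 1.05 = 0.1402
  σ(X2,X3) = 0.27 × 1.32 × 1.05 = 0.3742
σ²_T = Σσ²ᵢ + 2·Σσ_ij = 3.6370 + 2 × 0.8903 = 5.4176
α = (3/2)·(1 − 3.6370/5.4176) = 0.49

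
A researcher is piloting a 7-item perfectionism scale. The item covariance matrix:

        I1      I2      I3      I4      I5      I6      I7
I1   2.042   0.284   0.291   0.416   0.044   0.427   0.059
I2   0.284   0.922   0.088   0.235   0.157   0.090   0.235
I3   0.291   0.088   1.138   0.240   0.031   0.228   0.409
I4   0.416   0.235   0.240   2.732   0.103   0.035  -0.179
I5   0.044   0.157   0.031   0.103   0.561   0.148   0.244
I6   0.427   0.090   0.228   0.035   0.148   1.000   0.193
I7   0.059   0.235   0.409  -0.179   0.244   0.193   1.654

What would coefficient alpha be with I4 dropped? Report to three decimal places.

coefficient alpha = 0.533

Remaining items: I1, I2, I3, I5, I6, I7 (k = 6).
Σσᵢ² = 2.042 + 0.922 + 1.138 + 0.561 + 1.000 + 1.654 = 7.317
σ²_total = 7.317 + 2 × 2.928 = 13.173
α (item deleted) = (6/5)·(1 − 7.317/13.173) = 0.533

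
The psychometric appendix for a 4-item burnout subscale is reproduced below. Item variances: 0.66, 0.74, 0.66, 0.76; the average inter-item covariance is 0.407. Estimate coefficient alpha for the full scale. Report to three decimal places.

coefficient alpha = 0.845

ΣVar(i) = 0.66 + 0.74 + 0.66 + 0.76 = 2.82
Sum of the 6 distinct covariances = 6 × 0.407 = 2.442
Var(T) = ΣVar(i) + 2·Σcov = 2.82 + 2 × 2.442 = 7.704
α = (4/3)·(1 − 2.82/7.704) = 0.845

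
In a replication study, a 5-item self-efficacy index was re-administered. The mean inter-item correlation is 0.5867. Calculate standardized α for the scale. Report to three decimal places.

α = 0.877

Standardized α = k·r̄ / (1 + (k−1)·r̄) = 5 × 0.5867 / (1 + 4 × 0.5867)
  = 2.9335 / 3.3468 = 0.877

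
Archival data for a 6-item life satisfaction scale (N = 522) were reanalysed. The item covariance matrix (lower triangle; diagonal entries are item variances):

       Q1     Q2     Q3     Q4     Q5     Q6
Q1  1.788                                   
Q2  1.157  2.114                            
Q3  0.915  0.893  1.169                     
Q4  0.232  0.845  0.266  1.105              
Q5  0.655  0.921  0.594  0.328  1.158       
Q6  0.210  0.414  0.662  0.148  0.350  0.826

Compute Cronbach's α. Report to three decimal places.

sum of item variances = 1.788 + 2.114 + 1.169 + 1.105 + 1.158 + 0.826 = 8.160
Σ_{i<j} σ_ij = 8.590
Var(T) = 8.160 + 2 × 8.590 = 25.340
α = (k/(k−1))·(1 − sum of item variances/Var(T)) = (6/5)·(1 − 8.160/25.340) = 0.814

Cronbach's α = 0.814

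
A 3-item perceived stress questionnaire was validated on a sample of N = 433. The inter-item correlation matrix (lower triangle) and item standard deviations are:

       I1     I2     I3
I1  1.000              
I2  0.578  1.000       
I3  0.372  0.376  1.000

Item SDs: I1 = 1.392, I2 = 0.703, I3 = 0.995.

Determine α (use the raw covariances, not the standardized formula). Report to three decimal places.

α = 0.660

Σσ²ᵢ = 1.392² + 0.703² + 0.995² = 3.4219
Covariances σ_ij = r_ij · s_i · s_j:
  σ(I1,I2) = 0.578 × 1.392 × 0.703 = 0.5656
  σ(I1,I3) = 0.372 × 1.392 × 0.995 = 0.5152
  σ(I2,I3) = 0.376 × 0.703 × 0.995 = 0.2630
σ²_T = Σσ²ᵢ + 2·Σσ_ij = 3.4219 + 2 × 1.3438 = 6.1095
α = (3/2)·(1 − 3.4219/6.1095) = 0.660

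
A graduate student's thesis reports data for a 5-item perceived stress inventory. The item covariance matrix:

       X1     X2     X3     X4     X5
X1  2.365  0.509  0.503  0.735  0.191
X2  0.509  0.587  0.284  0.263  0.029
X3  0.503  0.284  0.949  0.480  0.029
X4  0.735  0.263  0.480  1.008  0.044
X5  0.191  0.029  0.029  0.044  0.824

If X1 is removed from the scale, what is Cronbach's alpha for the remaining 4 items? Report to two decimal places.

Cronbach's alpha = 0.54

Remaining items: X2, X3, X4, X5 (k = 4).
Σσ²ᵢ = 0.587 + 0.949 + 1.008 + 0.824 = 3.368
σ²_total = 3.368 + 2 × 1.129 = 5.626
α (item deleted) = (4/3)·(1 − 3.368/5.626) = 0.54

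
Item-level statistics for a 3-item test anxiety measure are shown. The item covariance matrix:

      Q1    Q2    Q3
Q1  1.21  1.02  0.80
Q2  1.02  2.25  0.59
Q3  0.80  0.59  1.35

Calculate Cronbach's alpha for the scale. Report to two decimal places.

α = 0.75

Σσᵢ² = 1.21 + 2.25 + 1.35 = 4.81
Sum of off-diagonal covariances = 2.41
σ²_T = 4.81 + 2 × 2.41 = 9.63
α = (k/(k−1))·(1 − Σσᵢ²/σ²_T) = (3/2)·(1 − 4.81/9.63) = 0.75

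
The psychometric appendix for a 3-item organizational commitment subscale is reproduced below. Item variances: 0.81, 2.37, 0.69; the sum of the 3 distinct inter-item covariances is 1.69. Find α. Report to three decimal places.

sum of item variances = 0.81 + 2.37 + 0.69 = 3.87
Sum of distinct covariances = 1.69
σ²_T = sum of item variances + 2·Σcov = 3.87 + 2 × 1.69 = 7.25
α = (3/2)·(1 − 3.87/7.25) = 0.699

α = 0.699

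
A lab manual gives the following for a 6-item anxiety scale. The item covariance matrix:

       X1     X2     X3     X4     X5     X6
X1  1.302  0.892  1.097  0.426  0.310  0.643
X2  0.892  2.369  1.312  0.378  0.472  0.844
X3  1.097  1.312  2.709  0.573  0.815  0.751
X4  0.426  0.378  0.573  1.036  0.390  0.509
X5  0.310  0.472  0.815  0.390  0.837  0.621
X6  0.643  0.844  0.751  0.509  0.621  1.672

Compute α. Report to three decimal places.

sum of item variances = 1.302 + 2.369 + 2.709 + 1.036 + 0.837 + 1.672 = 9.925
Sum of the distinct covariances = 10.033
σ²_total = 9.925 + 2 × 10.033 = 29.991
α = (k/(k−1))·(1 − sum of item variances/σ²_total) = (6/5)·(1 − 9.925/29.991) = 0.803

α = 0.803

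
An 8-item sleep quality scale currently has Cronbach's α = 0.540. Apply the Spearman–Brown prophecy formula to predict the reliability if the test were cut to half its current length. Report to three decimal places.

Length factor m = 1/2
α' = m·α / (1 − (1−m)·α)
   = 1/2 × 0.540 / (1 − (1 − 1/2) × 0.540)
   = 0.2700 / 0.7300 = 0.370

predicted reliability = 0.370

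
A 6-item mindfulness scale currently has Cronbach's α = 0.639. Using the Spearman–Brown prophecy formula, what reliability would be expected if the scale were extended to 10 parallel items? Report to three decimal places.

Length factor m = 10/6 = 1.6667
α' = m·α / (1 + (m−1)·α)
   = 10/6 × 0.639 / (1 + (10/6 − 1) × 0.639)
   = 1.0650 / 1.4260 = 0.747

predicted reliability = 0.747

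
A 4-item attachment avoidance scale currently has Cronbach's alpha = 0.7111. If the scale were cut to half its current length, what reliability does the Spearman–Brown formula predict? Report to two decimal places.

Length factor m = 1/2
α' = m·α / (1 − (1−m)·α)
   = 1/2 × 0.7111 / (1 − (1 − 1/2) × 0.7111)
   = 0.3555 / 0.6444 = 0.55

predicted reliability = 0.55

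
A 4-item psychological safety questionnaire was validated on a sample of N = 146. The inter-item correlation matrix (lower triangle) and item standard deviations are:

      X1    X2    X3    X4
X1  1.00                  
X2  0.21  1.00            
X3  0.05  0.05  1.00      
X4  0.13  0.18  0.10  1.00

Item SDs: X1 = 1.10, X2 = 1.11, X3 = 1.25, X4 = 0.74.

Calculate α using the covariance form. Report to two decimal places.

Σσ²ᵢ = 1.10² + 1.11² + 1.25² + 0.74² = 4.5522
Covariances σ_ij = r_ij · s_i · s_j:
  σ(X1,X2) = 0.21 × 1.10 × 1.11 = 0.2564
  σ(X1,X3) = 0.05 × 1.10 × 1.25 = 0.0688
  σ(X1,X4) = 0.13 × 1.10 × 0.74 = 0.1058
  σ(X2,X3) = 0.05 × 1.11 × 1.25 = 0.0694
  σ(X2,X4) = 0.18 × 1.11 × 0.74 = 0.1479
  σ(X3,X4) = 0.10 × 1.25 × 0.74 = 0.0925
σ²_T = Σσ²ᵢ + 2·Σσ_ij = 4.5522 + 2 × 0.7408 = 6.0338
α = (4/3)·(1 − 4.5522/6.0338) = 0.33

α = 0.33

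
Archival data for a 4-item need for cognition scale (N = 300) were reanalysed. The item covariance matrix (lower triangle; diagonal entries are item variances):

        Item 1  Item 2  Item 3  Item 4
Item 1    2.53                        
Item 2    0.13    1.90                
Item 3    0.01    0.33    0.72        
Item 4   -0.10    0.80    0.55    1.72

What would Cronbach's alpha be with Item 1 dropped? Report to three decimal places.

α = 0.655

Remaining items: Item 2, Item 3, Item 4 (k = 3).
ΣVar(i) = 1.90 + 0.72 + 1.72 = 4.34
total variance = 4.34 + 2 × 1.68 = 7.70
α (item deleted) = (3/2)·(1 − 4.34/7.70) = 0.655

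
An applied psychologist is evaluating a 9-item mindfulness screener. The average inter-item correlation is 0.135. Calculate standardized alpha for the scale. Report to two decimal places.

α = 0.58

Standardized α = k·r̄ / (1 + (k−1)·r̄) = 9 × 0.135 / (1 + 8 × 0.135)
  = 1.2150 / 2.0800 = 0.58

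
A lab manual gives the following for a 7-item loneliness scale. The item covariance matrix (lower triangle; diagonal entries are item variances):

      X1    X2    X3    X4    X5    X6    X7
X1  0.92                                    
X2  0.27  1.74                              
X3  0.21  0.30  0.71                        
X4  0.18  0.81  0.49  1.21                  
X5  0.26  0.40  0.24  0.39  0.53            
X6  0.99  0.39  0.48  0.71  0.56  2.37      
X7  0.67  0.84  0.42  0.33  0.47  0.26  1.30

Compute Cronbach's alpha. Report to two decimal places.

Σσ²ᵢ = 0.92 + 1.74 + 0.71 + 1.21 + 0.53 + 2.37 + 1.30 = 8.78
Sum of the distinct covariances = 9.67
Var(T) = 8.78 + 2 × 9.67 = 28.12
α = (k/(k−1))·(1 − Σσ²ᵢ/Var(T)) = (7/6)·(1 − 8.78/28.12) = 0.80

α = 0.80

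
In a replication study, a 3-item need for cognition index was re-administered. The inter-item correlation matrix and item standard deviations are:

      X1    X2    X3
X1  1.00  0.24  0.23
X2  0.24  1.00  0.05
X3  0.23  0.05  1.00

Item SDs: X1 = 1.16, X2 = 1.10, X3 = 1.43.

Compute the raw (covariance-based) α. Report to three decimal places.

Σσ²ᵢ = 1.16² + 1.10² + 1.43² = 4.6005
Covariances σ_ij = r_ij · s_i · s_j:
  σ(X1,X2) = 0.24 × 1.16 × 1.10 = 0.3062
  σ(X1,X3) = 0.23 × 1.16 × 1.43 = 0.3815
  σ(X2,X3) = 0.05 × 1.10 × 1.43 = 0.0787
σ²_T = Σσ²ᵢ + 2·Σσ_ij = 4.6005 + 2 × 0.7664 = 6.1333
α = (3/2)·(1 − 4.6005/6.1333) = 0.375

α = 0.375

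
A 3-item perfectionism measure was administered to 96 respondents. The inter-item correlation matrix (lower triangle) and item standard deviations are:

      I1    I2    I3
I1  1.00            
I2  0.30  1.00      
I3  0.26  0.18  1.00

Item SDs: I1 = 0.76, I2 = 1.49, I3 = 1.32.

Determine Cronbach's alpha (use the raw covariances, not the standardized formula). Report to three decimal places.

Σσ²ᵢ = 0.76² + 1.49² + 1.32² = 4.5401
Covariances σ_ij = r_ij · s_i · s_j:
  σ(I1,I2) = 0.30 × 0.76 × 1.49 = 0.3397
  σ(I1,I3) = 0.26 × 0.76 × 1.32 = 0.2608
  σ(I2,I3) = 0.18 × 1.49 × 1.32 = 0.3540
σ²_T = Σσ²ᵢ + 2·Σσ_ij = 4.5401 + 2 × 0.9545 = 6.4491
α = (3/2)·(1 − 4.5401/6.4491) = 0.444

α = 0.444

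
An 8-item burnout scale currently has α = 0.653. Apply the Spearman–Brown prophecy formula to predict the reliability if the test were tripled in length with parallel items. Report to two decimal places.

predicted reliability = 0.85

Length factor m = 3
α' = m·α / (1 + (m−1)·α)
   = 3 × 0.653 / (1 + (3 − 1) × 0.653)
   = 1.9590 / 2.3060 = 0.85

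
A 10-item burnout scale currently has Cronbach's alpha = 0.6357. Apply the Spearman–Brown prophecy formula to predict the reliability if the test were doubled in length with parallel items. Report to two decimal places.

predicted reliability = 0.78

Length factor m = 2
α' = m·α / (1 + (m−1)·α)
   = 2 × 0.6357 / (1 + (2 − 1) × 0.6357)
   = 1.2714 / 1.6357 = 0.78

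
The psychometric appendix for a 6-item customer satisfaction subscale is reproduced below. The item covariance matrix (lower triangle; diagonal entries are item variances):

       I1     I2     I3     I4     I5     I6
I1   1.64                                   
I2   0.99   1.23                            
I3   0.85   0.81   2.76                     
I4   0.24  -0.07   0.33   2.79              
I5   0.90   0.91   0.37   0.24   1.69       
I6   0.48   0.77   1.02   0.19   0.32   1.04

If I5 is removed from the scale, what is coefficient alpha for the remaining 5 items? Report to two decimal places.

coefficient alpha = 0.68

Remaining items: I1, I2, I3, I4, I6 (k = 5).
sum of item variances = 1.64 + 1.23 + 2.76 + 2.79 + 1.04 = 9.46
total variance = 9.46 + 2 × 5.61 = 20.68
α (item deleted) = (5/4)·(1 − 9.46/20.68) = 0.68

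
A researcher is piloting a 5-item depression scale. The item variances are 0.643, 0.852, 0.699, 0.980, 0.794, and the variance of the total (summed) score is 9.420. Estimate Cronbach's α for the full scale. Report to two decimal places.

sum of item variances = 0.643 + 0.852 + 0.699 + 0.980 + 0.794 = 3.968
α = (k/(k−1))·(1 − sum of item variances/σ²_T) = (5/4)·(1 − 3.968/9.420) = 0.72

α = 0.72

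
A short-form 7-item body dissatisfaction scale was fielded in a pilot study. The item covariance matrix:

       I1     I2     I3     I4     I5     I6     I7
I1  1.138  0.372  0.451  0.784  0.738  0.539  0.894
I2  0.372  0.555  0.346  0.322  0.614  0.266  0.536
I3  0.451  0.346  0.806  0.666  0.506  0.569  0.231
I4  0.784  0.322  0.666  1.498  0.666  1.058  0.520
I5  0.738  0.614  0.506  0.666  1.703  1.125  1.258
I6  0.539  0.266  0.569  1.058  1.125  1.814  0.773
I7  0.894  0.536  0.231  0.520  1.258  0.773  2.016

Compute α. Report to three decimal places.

α = 0.858

Σσᵢ² = 1.138 + 0.555 + 0.806 + 1.498 + 1.703 + 1.814 + 2.016 = 9.530
Sum of off-diagonal covariances = 13.234
σ²_T = 9.530 + 2 × 13.234 = 35.998
α = (k/(k−1))·(1 − Σσᵢ²/σ²_T) = (7/6)·(1 − 9.530/35.998) = 0.858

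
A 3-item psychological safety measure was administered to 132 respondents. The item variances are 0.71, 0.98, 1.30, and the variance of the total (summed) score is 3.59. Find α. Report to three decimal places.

α = 0.251

ΣVar(i) = 0.71 + 0.98 + 1.30 = 2.99
α = (k/(k−1))·(1 − ΣVar(i)/Var(T)) = (3/2)·(1 − 2.99/3.59) = 0.251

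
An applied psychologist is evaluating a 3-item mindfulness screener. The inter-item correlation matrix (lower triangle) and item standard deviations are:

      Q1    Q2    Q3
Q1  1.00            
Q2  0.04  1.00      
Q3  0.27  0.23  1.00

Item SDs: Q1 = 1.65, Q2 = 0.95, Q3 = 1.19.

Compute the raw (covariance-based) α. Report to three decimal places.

Σσ²ᵢ = 1.65² + 0.95² + 1.19² = 5.0411
Covariances σ_ij = r_ij · s_i · s_j:
  σ(Q1,Q2) = 0.04 × 1.65 × 0.95 = 0.0627
  σ(Q1,Q3) = 0.27 × 1.65 × 1.19 = 0.5301
  σ(Q2,Q3) = 0.23 × 0.95 × 1.19 = 0.2600
σ²_T = Σσ²ᵢ + 2·Σσ_ij = 5.0411 + 2 × 0.8528 = 6.7467
α = (3/2)·(1 − 5.0411/6.7467) = 0.379

α = 0.379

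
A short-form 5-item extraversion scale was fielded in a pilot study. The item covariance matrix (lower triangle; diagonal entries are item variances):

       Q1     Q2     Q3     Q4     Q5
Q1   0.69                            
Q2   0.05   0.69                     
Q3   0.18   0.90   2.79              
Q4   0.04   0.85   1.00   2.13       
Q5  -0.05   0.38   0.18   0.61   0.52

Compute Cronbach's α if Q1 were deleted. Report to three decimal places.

α = 0.748

Remaining items: Q2, Q3, Q4, Q5 (k = 4).
sum of item variances = 0.69 + 2.79 + 2.13 + 0.52 = 6.13
Var(T) = 6.13 + 2 × 3.92 = 13.97
α (item deleted) = (4/3)·(1 − 6.13/13.97) = 0.748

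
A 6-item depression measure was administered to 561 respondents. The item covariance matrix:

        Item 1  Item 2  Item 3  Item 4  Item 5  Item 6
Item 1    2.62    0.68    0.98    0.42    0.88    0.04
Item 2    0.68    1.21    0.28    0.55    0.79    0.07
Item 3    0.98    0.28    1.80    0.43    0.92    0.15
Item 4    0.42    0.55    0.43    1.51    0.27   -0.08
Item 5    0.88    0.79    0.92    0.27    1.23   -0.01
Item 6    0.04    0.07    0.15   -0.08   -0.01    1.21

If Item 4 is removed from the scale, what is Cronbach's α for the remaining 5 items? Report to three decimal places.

α = 0.678

Remaining items: Item 1, Item 2, Item 3, Item 5, Item 6 (k = 5).
Σσ²ᵢ = 2.62 + 1.21 + 1.80 + 1.23 + 1.21 = 8.07
total variance = 8.07 + 2 × 4.78 = 17.63
α (item deleted) = (5/4)·(1 − 8.07/17.63) = 0.678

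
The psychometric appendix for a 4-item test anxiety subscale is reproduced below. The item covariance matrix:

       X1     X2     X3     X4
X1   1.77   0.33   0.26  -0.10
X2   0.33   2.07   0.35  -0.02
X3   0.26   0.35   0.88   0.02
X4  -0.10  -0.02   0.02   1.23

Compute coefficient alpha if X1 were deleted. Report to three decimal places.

coefficient alpha = 0.215

Remaining items: X2, X3, X4 (k = 3).
Σσ²ᵢ = 2.07 + 0.88 + 1.23 = 4.18
Var(T) = 4.18 + 2 × 0.35 = 4.88
α (item deleted) = (3/2)·(1 − 4.18/4.88) = 0.215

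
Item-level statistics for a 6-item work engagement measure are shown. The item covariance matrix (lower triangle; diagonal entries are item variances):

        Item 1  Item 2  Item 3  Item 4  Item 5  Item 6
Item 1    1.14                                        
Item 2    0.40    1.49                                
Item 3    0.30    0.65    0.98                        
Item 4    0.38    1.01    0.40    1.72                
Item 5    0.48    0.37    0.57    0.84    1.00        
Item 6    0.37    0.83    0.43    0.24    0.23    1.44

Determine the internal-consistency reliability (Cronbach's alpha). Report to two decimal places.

Cronbach's alpha = 0.79

Σσ²ᵢ = 1.14 + 1.49 + 0.98 + 1.72 + 1.00 + 1.44 = 7.77
Σ_{i<j} σ_ij = 7.50
total variance = 7.77 + 2 × 7.50 = 22.77
α = (k/(k−1))·(1 − Σσ²ᵢ/total variance) = (6/5)·(1 − 7.77/22.77) = 0.79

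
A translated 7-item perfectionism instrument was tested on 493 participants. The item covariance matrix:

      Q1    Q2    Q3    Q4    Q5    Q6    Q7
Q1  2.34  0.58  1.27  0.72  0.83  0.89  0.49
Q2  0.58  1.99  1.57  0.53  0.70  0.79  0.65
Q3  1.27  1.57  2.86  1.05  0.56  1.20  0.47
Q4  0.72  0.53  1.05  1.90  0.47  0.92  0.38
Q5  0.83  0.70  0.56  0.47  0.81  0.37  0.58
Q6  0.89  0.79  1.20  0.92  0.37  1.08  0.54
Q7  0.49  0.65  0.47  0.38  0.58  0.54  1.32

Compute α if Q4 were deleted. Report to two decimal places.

Remaining items: Q1, Q2, Q3, Q5, Q6, Q7 (k = 6).
Σσᵢ² = 2.34 + 1.99 + 2.86 + 0.81 + 1.08 + 1.32 = 10.40
Var(T) = 10.40 + 2 × 11.49 = 33.38
α (item deleted) = (6/5)·(1 − 10.40/33.38) = 0.83

α = 0.83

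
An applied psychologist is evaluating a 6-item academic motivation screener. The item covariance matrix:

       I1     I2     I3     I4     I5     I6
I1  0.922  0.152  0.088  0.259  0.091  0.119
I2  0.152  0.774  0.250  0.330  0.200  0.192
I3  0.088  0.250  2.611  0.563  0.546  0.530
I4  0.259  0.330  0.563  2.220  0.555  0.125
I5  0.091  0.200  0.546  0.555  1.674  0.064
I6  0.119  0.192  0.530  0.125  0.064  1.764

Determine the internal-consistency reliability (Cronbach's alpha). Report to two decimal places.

Σσᵢ² = 0.922 + 0.774 + 2.611 + 2.220 + 1.674 + 1.764 = 9.965
Sum of off-diagonal covariances = 4.064
σ²_T = 9.965 + 2 × 4.064 = 18.093
α = (k/(k−1))·(1 − Σσᵢ²/σ²_T) = (6/5)·(1 − 9.965/18.093) = 0.54

α = 0.54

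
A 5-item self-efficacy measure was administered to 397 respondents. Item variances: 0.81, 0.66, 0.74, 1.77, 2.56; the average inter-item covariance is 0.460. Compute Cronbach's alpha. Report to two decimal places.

ΣVar(i) = 0.81 + 0.66 + 0.74 + 1.77 + 2.56 = 6.54
Sum of the 10 distinct covariances = 10 × 0.460 = 4.600
total variance = ΣVar(i) + 2·Σcov = 6.54 + 2 × 4.600 = 15.740
α = (5/4)·(1 − 6.54/15.740) = 0.73

α = 0.73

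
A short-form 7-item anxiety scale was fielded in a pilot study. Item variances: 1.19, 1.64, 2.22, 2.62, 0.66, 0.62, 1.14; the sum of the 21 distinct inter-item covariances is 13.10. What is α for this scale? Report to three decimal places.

α = 0.842

sum of item variances = 1.19 + 1.64 + 2.22 + 2.62 + 0.66 + 0.62 + 1.14 = 10.09
Sum of distinct covariances = 13.10
Var(T) = sum of item variances + 2·Σcov = 10.09 + 2 × 13.10 = 36.29
α = (7/6)·(1 − 10.09/36.29) = 0.842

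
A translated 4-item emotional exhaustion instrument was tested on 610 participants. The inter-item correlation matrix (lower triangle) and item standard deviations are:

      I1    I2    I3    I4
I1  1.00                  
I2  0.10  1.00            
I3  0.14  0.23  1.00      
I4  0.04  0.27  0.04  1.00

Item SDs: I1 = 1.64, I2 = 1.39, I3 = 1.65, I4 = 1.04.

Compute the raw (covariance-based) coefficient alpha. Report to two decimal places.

Σσ²ᵢ = 1.64² + 1.39² + 1.65² + 1.04² = 8.4258
Covariances σ_ij = r_ij · s_i · s_j:
  σ(I1,I2) = 0.10 × 1.64 × 1.39 = 0.2280
  σ(I1,I3) = 0.14 × 1.64 × 1.65 = 0.3788
  σ(I1,I4) = 0.04 × 1.64 × 1.04 = 0.0682
  σ(I2,I3) = 0.23 × 1.39 × 1.65 = 0.5275
  σ(I2,I4) = 0.27 × 1.39 × 1.04 = 0.3903
  σ(I3,I4) = 0.04 × 1.65 × 1.04 = 0.0686
σ²_T = Σσ²ᵢ + 2·Σσ_ij = 8.4258 + 2 × 1.6614 = 11.7486
α = (4/3)·(1 − 8.4258/11.7486) = 0.38

α = 0.38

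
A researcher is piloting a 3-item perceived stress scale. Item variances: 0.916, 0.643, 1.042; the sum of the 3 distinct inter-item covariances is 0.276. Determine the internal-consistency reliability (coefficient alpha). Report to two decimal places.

coefficient alpha = 0.26

sum of item variances = 0.916 + 0.643 + 1.042 = 2.601
Sum of distinct covariances = 0.276
σ²_T = sum of item variances + 2·Σcov = 2.601 + 2 × 0.276 = 3.153
α = (3/2)·(1 − 2.601/3.153) = 0.26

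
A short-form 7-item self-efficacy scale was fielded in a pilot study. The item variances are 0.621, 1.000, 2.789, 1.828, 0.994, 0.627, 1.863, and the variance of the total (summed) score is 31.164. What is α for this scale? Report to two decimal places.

α = 0.80

Σσ²ᵢ = 0.621 + 1.000 + 2.789 + 1.828 + 0.994 + 0.627 + 1.863 = 9.722
α = (k/(k−1))·(1 − Σσ²ᵢ/σ²_T) = (7/6)·(1 − 9.722/31.164) = 0.80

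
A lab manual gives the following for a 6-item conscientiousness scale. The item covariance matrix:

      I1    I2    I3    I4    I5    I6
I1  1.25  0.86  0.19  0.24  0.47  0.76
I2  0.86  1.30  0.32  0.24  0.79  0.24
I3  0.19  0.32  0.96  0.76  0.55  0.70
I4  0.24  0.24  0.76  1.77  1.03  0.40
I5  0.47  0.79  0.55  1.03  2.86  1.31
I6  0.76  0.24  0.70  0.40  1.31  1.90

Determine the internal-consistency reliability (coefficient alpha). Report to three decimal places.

coefficient alpha = 0.766

ΣVar(i) = 1.25 + 1.30 + 0.96 + 1.77 + 2.86 + 1.90 = 10.04
Sum of off-diagonal covariances = 8.86
total variance = 10.04 + 2 × 8.86 = 27.76
α = (k/(k−1))·(1 − ΣVar(i)/total variance) = (6/5)·(1 − 10.04/27.76) = 0.766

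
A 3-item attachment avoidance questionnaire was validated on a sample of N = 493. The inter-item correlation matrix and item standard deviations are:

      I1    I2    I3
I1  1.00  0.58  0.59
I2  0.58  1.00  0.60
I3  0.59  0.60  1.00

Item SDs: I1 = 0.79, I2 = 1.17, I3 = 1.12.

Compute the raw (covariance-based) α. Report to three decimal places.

Σσ²ᵢ = 0.79² + 1.17² + 1.12² = 3.2474
Covariances σ_ij = r_ij · s_i · s_j:
  σ(I1,I2) = 0.58 × 0.79 × 1.17 = 0.5361
  σ(I1,I3) = 0.59 × 0.79 × 1.12 = 0.5220
  σ(I2,I3) = 0.60 × 1.17 × 1.12 = 0.7862
σ²_T = Σσ²ᵢ + 2·Σσ_ij = 3.2474 + 2 × 1.8443 = 6.9360
α = (3/2)·(1 − 3.2474/6.9360) = 0.798

α = 0.798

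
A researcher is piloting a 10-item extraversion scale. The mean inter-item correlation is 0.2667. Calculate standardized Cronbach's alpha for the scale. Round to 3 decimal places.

standardized Cronbach's alpha = 0.784

Standardized α = k·r̄ / (1 + (k−1)·r̄) = 10 × 0.2667 / (1 + 9 × 0.2667)
  = 2.6670 / 3.4003 = 0.784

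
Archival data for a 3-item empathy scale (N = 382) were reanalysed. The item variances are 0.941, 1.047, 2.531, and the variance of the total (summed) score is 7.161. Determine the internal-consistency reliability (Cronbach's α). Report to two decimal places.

Cronbach's α = 0.55

Σσᵢ² = 0.941 + 1.047 + 2.531 = 4.519
α = (k/(k−1))·(1 − Σσᵢ²/σ²_T) = (3/2)·(1 − 4.519/7.161) = 0.55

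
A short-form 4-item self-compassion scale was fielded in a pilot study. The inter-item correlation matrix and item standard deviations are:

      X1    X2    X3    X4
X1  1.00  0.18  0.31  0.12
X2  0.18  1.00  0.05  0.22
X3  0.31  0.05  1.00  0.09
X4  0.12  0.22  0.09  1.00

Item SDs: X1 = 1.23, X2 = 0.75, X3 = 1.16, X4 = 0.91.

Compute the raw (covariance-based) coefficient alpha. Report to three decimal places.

α = 0.436

Σσ²ᵢ = 1.23² + 0.75² + 1.16² + 0.91² = 4.2491
Covariances σ_ij = r_ij · s_i · s_j:
  σ(X1,X2) = 0.18 × 1.23 × 0.75 = 0.1660
  σ(X1,X3) = 0.31 × 1.23 × 1.16 = 0.4423
  σ(X1,X4) = 0.12 × 1.23 × 0.91 = 0.1343
  σ(X2,X3) = 0.05 × 0.75 × 1.16 = 0.0435
  σ(X2,X4) = 0.22 × 0.75 × 0.91 = 0.1502
  σ(X3,X4) = 0.09 × 1.16 × 0.91 = 0.0950
σ²_T = Σσ²ᵢ + 2·Σσ_ij = 4.2491 + 2 × 1.0313 = 6.3117
α = (4/3)·(1 − 4.2491/6.3117) = 0.436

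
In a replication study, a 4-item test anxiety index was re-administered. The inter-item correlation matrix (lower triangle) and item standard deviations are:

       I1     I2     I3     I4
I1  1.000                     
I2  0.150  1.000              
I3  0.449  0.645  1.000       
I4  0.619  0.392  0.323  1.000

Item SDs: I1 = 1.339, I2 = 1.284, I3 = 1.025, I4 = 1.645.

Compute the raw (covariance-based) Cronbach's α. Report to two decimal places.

Cronbach's α = 0.74

Σσ²ᵢ = 1.339² + 1.284² + 1.025² + 1.645² = 7.1982
Covariances σ_ij = r_ij · s_i · s_j:
  σ(I1,I2) = 0.150 × 1.339 × 1.284 = 0.2579
  σ(I1,I3) = 0.449 × 1.339 × 1.025 = 0.6162
  σ(I1,I4) = 0.619 × 1.339 × 1.645 = 1.3634
  σ(I2,I3) = 0.645 × 1.284 × 1.025 = 0.8489
  σ(I2,I4) = 0.392 × 1.284 × 1.645 = 0.8280
  σ(I3,I4) = 0.323 × 1.025 × 1.645 = 0.5446
σ²_T = Σσ²ᵢ + 2·Σσ_ij = 7.1982 + 2 × 4.4590 = 16.1162
α = (4/3)·(1 − 7.1982/16.1162) = 0.74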